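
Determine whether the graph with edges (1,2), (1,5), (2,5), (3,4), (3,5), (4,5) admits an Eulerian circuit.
Yes (the graph is connected and all 5 vertices have even degree)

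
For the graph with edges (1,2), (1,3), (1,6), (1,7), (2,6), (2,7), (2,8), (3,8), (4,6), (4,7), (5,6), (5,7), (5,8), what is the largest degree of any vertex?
4 (attained at vertices 1, 2, 6, 7)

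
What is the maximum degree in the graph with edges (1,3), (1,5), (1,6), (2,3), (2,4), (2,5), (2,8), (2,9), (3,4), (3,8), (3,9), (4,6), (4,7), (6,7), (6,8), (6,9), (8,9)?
5 (attained at vertices 2, 3, 6)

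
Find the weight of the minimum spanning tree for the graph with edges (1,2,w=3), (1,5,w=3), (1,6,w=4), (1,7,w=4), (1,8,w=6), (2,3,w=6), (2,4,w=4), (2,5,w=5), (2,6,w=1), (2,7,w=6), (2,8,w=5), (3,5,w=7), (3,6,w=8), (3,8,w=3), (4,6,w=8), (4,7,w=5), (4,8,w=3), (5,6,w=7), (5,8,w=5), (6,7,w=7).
21 (MST edges: (1,2,w=3), (1,5,w=3), (1,7,w=4), (2,4,w=4), (2,6,w=1), (3,8,w=3), (4,8,w=3); sum of weights 3 + 3 + 4 + 4 + 1 + 3 + 3 = 21)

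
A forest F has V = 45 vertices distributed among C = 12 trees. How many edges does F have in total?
33 (Each of the 12 component trees on V_i vertices has V_i - 1 edges; summing gives V - C = 45 - 12 = 33)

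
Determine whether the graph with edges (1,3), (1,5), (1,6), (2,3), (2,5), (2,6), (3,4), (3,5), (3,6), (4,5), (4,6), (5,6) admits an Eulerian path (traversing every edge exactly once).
No (6 vertices have odd degree: {1, 2, 3, 4, 5, 6}; Eulerian path requires 0 or 2)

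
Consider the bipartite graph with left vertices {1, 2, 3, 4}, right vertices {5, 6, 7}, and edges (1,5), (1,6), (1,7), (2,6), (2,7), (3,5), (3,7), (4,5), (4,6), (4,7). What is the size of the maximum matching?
3 (matching: (1,7), (2,6), (3,5); upper bound min(|L|,|R|) = min(4,3) = 3)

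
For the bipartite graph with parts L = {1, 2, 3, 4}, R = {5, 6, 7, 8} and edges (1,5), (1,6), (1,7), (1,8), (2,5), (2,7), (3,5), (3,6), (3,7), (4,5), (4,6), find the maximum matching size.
4 (matching: (1,8), (2,7), (3,6), (4,5); upper bound min(|L|,|R|) = min(4,4) = 4)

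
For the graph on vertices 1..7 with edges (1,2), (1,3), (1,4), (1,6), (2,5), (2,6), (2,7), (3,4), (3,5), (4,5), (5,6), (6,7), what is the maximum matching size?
3 (matching: (1,3), (4,5), (6,7); upper bound floor(n/2) = floor(7/2) = 3)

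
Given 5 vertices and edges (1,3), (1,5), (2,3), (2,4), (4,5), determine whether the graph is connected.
Yes (BFS from 1 visits [1, 3, 5, 2, 4] — all 5 vertices reached)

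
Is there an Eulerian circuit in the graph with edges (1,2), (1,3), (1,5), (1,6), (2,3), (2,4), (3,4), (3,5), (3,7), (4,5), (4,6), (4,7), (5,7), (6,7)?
No (4 vertices have odd degree: {2, 3, 4, 6}; Eulerian circuit requires 0)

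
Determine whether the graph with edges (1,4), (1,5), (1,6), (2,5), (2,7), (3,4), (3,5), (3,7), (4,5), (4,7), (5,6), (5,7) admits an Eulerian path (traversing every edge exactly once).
Yes (the graph is connected and exactly 2 vertices have odd degree: {1, 3}; any Eulerian path must start and end at those)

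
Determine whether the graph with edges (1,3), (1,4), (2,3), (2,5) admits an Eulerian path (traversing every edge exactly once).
Yes (the graph is connected and exactly 2 vertices have odd degree: {4, 5}; any Eulerian path must start and end at those)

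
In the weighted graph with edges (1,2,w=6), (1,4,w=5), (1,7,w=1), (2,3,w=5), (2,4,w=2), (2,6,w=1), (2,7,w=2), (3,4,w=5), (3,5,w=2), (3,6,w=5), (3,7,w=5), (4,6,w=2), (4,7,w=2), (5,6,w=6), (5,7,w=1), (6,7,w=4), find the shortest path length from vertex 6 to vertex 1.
4 (path: 6 -> 2 -> 7 -> 1; weights 1 + 2 + 1 = 4)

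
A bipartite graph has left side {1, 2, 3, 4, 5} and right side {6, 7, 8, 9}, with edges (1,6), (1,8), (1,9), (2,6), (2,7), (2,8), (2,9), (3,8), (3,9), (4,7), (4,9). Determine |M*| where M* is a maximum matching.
4 (matching: (1,9), (2,6), (3,8), (4,7); upper bound min(|L|,|R|) = min(5,4) = 4)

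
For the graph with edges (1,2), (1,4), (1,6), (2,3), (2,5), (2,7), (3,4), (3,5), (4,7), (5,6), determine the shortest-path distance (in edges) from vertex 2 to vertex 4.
2 (path: 2 -> 7 -> 4, 2 edges)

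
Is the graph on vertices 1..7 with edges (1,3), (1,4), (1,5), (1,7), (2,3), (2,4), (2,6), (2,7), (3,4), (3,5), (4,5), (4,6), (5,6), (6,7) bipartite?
No (odd cycle of length 3: 5 -> 1 -> 3 -> 5)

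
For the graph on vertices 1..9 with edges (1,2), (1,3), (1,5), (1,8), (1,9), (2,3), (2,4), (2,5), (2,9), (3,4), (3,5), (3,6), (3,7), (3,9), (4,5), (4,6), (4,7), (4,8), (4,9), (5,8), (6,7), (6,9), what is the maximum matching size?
4 (matching: (1,8), (3,7), (4,5), (6,9); upper bound floor(n/2) = floor(9/2) = 4)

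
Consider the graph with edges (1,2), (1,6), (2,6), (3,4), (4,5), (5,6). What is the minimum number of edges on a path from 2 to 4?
3 (path: 2 -> 6 -> 5 -> 4, 3 edges)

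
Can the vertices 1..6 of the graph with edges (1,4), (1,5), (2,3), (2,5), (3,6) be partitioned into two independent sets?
Yes. Partition: {1, 2, 6}, {3, 4, 5}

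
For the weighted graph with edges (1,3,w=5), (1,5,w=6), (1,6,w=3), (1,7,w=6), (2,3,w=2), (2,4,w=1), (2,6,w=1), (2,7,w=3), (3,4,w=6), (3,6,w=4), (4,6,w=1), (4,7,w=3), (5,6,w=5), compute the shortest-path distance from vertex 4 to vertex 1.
4 (path: 4 -> 6 -> 1; weights 1 + 3 = 4)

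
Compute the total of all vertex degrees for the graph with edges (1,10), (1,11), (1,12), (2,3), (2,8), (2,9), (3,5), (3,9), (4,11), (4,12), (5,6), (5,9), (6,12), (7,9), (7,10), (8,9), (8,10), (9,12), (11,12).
38 (handshake: sum of degrees = 2|E| = 2 x 19 = 38)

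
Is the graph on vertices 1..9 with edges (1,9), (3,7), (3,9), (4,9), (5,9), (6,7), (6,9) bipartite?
Yes. Partition: {1, 2, 3, 4, 5, 6, 8}, {7, 9}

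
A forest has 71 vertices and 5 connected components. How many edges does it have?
66 (Each of the 5 component trees on V_i vertices has V_i - 1 edges; summing gives V - C = 71 - 5 = 66)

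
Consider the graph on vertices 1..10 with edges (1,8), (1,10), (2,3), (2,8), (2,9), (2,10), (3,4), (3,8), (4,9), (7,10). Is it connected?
No, it has 3 components: {1, 2, 3, 4, 7, 8, 9, 10}, {5}, {6}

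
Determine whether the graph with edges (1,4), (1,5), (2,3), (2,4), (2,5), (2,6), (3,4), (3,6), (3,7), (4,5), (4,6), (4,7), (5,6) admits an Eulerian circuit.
Yes (the graph is connected and all 7 vertices have even degree)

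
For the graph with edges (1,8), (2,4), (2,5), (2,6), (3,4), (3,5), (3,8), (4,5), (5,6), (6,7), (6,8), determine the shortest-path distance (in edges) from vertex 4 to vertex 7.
3 (path: 4 -> 2 -> 6 -> 7, 3 edges)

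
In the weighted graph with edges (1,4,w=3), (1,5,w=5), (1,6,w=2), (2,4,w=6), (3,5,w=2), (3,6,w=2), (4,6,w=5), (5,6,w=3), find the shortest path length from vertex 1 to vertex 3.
4 (path: 1 -> 6 -> 3; weights 2 + 2 = 4)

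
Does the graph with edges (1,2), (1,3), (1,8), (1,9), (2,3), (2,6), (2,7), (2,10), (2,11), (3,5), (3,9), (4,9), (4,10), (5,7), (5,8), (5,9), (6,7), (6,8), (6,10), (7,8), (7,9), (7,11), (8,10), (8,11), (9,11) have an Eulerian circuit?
Yes (the graph is connected and all 11 vertices have even degree)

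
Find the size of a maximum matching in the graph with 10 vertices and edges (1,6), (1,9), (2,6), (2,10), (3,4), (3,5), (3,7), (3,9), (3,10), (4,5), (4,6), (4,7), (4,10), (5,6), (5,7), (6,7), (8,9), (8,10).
5 (matching: (1,9), (2,6), (3,5), (4,7), (8,10); upper bound floor(n/2) = floor(10/2) = 5)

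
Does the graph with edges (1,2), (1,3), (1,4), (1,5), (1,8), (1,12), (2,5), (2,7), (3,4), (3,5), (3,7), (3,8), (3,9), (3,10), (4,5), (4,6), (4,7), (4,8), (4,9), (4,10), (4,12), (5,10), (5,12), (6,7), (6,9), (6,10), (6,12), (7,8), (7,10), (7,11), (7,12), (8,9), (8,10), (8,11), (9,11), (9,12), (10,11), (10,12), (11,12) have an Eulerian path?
No (6 vertices have odd degree: {2, 3, 4, 6, 8, 11}; Eulerian path requires 0 or 2)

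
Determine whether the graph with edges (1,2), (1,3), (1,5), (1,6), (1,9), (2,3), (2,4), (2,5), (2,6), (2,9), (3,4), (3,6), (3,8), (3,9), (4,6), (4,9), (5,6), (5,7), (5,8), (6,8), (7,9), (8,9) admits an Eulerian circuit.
No (2 vertices have odd degree: {1, 5}; Eulerian circuit requires 0)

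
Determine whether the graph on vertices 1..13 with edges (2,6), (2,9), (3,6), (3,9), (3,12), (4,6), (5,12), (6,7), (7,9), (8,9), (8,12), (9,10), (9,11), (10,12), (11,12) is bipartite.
Yes. Partition: {1, 2, 3, 4, 5, 7, 8, 10, 11, 13}, {6, 9, 12}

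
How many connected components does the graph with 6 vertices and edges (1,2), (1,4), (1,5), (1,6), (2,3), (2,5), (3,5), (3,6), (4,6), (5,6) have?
1 (components: {1, 2, 3, 4, 5, 6})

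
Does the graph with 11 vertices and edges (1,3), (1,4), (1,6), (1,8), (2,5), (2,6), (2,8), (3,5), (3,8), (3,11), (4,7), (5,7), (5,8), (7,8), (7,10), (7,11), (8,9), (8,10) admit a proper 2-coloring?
No (odd cycle of length 3: 3 -> 1 -> 8 -> 3)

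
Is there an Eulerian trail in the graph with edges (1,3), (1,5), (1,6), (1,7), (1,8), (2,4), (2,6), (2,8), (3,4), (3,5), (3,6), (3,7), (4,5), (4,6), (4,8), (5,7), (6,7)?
No (6 vertices have odd degree: {1, 2, 3, 4, 6, 8}; Eulerian path requires 0 or 2)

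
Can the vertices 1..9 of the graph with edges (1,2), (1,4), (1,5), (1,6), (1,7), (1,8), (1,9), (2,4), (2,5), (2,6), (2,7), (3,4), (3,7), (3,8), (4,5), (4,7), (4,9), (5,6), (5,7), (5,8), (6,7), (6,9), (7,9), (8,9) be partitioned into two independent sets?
No (odd cycle of length 3: 9 -> 1 -> 7 -> 9)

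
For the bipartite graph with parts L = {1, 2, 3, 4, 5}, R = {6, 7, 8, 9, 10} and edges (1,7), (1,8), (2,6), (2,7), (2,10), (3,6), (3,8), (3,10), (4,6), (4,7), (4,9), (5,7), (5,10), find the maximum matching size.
5 (matching: (1,8), (2,10), (3,6), (4,9), (5,7); upper bound min(|L|,|R|) = min(5,5) = 5)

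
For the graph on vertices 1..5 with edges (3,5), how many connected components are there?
4 (components: {1}, {2}, {3, 5}, {4})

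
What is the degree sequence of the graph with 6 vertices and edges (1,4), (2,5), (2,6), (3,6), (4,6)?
[3, 2, 2, 1, 1, 1] (degrees: deg(1)=1, deg(2)=2, deg(3)=1, deg(4)=2, deg(5)=1, deg(6)=3)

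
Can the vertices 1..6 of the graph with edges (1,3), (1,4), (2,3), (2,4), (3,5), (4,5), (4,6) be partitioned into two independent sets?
Yes. Partition: {1, 2, 5, 6}, {3, 4}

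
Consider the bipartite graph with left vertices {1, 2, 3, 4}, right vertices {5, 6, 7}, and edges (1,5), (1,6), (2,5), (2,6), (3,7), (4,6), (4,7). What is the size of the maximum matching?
3 (matching: (1,6), (2,5), (3,7); upper bound min(|L|,|R|) = min(4,3) = 3)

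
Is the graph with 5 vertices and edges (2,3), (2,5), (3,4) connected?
No, it has 2 components: {1}, {2, 3, 4, 5}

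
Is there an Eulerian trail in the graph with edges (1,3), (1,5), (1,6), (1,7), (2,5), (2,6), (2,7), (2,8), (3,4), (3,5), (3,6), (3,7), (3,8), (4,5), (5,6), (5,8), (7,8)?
Yes — and in fact it has an Eulerian circuit (the graph is connected and all 8 vertices have even degree)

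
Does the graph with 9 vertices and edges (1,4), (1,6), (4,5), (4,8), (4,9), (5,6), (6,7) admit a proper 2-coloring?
Yes. Partition: {1, 2, 3, 5, 7, 8, 9}, {4, 6}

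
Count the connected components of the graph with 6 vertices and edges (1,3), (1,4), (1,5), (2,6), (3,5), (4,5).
2 (components: {1, 3, 4, 5}, {2, 6})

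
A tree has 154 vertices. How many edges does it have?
153 (A tree on V vertices has V - 1 edges, so 154 - 1 = 153)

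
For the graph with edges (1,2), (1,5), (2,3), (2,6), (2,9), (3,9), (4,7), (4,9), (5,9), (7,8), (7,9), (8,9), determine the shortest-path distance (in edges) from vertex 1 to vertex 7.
3 (path: 1 -> 5 -> 9 -> 7, 3 edges)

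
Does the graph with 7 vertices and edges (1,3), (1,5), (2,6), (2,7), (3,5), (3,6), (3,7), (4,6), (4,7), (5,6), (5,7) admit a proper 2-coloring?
No (odd cycle of length 3: 5 -> 1 -> 3 -> 5)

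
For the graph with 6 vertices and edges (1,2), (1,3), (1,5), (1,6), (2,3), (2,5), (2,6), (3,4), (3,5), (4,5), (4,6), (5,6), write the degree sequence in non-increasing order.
[5, 4, 4, 4, 4, 3] (degrees: deg(1)=4, deg(2)=4, deg(3)=4, deg(4)=3, deg(5)=5, deg(6)=4)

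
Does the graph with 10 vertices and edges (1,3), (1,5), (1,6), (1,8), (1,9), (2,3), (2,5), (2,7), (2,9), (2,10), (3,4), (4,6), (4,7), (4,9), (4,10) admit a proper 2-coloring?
Yes. Partition: {1, 2, 4}, {3, 5, 6, 7, 8, 9, 10}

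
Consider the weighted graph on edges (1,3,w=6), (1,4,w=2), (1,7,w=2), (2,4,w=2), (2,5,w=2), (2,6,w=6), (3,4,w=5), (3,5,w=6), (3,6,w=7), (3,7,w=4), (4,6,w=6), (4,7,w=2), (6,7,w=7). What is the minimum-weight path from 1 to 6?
8 (path: 1 -> 4 -> 6; weights 2 + 6 = 8)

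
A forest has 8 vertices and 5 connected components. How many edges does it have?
3 (Each of the 5 component trees on V_i vertices has V_i - 1 edges; summing gives V - C = 8 - 5 = 3)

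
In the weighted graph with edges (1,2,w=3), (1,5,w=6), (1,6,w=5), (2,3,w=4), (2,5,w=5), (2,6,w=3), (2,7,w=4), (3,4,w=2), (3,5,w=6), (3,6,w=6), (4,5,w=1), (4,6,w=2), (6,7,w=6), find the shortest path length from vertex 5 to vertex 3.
3 (path: 5 -> 4 -> 3; weights 1 + 2 = 3)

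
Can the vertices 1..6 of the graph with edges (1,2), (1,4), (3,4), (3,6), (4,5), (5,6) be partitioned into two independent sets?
Yes. Partition: {1, 3, 5}, {2, 4, 6}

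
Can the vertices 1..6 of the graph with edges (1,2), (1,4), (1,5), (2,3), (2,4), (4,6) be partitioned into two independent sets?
No (odd cycle of length 3: 2 -> 1 -> 4 -> 2)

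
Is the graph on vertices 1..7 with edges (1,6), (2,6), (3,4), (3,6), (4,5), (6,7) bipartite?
Yes. Partition: {1, 2, 3, 5, 7}, {4, 6}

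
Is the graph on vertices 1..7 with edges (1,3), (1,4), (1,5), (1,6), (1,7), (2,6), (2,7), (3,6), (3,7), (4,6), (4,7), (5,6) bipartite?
No (odd cycle of length 3: 4 -> 1 -> 7 -> 4)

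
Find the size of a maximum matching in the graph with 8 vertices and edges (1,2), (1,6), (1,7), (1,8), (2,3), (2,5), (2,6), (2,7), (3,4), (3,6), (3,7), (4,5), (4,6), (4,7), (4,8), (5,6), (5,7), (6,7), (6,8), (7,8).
4 (matching: (1,2), (3,7), (4,5), (6,8); upper bound floor(n/2) = floor(8/2) = 4)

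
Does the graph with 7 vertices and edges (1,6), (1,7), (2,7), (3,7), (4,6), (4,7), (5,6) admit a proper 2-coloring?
Yes. Partition: {1, 2, 3, 4, 5}, {6, 7}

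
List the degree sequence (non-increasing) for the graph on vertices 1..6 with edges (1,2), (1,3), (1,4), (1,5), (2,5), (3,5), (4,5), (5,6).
[5, 4, 2, 2, 2, 1] (degrees: deg(1)=4, deg(2)=2, deg(3)=2, deg(4)=2, deg(5)=5, deg(6)=1)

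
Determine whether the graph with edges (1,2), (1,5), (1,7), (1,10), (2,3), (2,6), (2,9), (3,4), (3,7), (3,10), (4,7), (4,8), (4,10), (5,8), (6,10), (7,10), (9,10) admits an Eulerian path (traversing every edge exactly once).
Yes — and in fact it has an Eulerian circuit (the graph is connected and all 10 vertices have even degree)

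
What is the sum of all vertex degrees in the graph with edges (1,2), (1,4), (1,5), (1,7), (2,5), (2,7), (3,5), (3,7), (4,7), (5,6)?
20 (handshake: sum of degrees = 2|E| = 2 x 10 = 20)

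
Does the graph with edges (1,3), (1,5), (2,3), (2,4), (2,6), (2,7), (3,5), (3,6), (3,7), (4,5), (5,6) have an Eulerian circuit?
No (2 vertices have odd degree: {3, 6}; Eulerian circuit requires 0)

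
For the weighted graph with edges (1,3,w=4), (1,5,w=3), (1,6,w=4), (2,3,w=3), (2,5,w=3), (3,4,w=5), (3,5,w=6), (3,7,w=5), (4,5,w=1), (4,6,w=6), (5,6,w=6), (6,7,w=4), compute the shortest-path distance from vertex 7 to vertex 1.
8 (path: 7 -> 6 -> 1; weights 4 + 4 = 8)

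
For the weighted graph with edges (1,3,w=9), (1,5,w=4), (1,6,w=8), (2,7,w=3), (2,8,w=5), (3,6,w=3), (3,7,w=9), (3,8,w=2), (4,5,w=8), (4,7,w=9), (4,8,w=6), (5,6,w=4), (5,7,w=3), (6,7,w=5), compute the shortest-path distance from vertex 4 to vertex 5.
8 (path: 4 -> 5; weights 8 = 8)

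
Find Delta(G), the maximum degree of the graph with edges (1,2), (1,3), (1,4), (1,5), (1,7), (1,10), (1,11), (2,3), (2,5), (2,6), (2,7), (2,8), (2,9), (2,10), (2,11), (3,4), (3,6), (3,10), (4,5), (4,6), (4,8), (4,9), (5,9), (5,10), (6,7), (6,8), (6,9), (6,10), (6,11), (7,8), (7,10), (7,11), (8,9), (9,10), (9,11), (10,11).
9 (attained at vertex 2)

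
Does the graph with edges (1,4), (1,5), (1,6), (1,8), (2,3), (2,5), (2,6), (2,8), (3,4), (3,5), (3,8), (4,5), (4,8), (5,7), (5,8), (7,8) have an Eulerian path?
Yes — and in fact it has an Eulerian circuit (the graph is connected and all 8 vertices have even degree)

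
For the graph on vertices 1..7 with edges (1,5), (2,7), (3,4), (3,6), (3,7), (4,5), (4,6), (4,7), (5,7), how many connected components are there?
1 (components: {1, 2, 3, 4, 5, 6, 7})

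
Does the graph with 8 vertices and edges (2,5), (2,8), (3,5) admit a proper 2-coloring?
Yes. Partition: {1, 2, 3, 4, 6, 7}, {5, 8}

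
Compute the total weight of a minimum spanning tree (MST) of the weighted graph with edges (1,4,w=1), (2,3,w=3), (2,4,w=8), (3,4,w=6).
10 (MST edges: (1,4,w=1), (2,3,w=3), (3,4,w=6); sum of weights 1 + 3 + 6 = 10)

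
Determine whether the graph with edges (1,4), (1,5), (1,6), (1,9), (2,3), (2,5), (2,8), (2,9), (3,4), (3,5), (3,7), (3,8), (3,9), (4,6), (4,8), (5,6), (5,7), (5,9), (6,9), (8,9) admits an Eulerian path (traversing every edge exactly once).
Yes — and in fact it has an Eulerian circuit (the graph is connected and all 9 vertices have even degree)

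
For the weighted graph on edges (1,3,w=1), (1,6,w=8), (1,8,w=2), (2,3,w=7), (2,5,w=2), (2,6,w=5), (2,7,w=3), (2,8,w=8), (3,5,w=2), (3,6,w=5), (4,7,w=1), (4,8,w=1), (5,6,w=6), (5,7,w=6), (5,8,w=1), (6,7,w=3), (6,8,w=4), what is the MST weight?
11 (MST edges: (1,3,w=1), (1,8,w=2), (2,5,w=2), (4,7,w=1), (4,8,w=1), (5,8,w=1), (6,7,w=3); sum of weights 1 + 2 + 2 + 1 + 1 + 1 + 3 = 11)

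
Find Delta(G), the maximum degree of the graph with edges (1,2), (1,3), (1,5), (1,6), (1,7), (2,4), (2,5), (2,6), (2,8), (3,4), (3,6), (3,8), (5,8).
5 (attained at vertices 1, 2)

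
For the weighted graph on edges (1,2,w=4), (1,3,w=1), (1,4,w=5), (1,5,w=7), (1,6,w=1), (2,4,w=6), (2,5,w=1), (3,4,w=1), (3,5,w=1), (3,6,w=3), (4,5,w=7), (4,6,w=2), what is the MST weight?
5 (MST edges: (1,3,w=1), (1,6,w=1), (2,5,w=1), (3,4,w=1), (3,5,w=1); sum of weights 1 + 1 + 1 + 1 + 1 = 5)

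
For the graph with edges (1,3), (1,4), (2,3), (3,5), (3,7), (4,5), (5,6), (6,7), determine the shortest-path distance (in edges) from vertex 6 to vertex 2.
3 (path: 6 -> 7 -> 3 -> 2, 3 edges)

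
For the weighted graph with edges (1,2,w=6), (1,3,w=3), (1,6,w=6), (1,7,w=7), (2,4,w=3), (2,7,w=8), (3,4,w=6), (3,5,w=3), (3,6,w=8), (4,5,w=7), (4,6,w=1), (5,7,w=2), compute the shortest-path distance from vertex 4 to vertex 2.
3 (path: 4 -> 2; weights 3 = 3)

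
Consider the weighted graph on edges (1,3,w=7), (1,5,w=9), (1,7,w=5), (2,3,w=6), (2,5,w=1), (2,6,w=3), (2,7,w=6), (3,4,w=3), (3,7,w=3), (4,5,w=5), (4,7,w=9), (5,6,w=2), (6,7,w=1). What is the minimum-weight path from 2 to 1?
9 (path: 2 -> 6 -> 7 -> 1; weights 3 + 1 + 5 = 9)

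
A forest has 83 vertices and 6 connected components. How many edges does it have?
77 (Each of the 6 component trees on V_i vertices has V_i - 1 edges; summing gives V - C = 83 - 6 = 77)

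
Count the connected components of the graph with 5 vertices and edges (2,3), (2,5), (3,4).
2 (components: {1}, {2, 3, 4, 5})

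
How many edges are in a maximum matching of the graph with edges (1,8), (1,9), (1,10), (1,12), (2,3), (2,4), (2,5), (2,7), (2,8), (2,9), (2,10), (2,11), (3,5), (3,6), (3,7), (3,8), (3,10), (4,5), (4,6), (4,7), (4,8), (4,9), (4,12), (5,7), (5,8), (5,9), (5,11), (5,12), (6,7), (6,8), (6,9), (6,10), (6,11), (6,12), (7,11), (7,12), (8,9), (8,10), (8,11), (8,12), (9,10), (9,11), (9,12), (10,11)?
6 (matching: (1,9), (2,4), (3,7), (5,11), (6,12), (8,10); upper bound floor(n/2) = floor(12/2) = 6)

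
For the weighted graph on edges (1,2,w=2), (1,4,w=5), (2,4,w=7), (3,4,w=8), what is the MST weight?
15 (MST edges: (1,2,w=2), (1,4,w=5), (3,4,w=8); sum of weights 2 + 5 + 8 = 15)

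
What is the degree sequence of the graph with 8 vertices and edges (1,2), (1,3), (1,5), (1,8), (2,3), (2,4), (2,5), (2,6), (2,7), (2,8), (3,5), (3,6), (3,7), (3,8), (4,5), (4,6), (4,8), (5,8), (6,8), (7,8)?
[7, 7, 6, 5, 4, 4, 4, 3] (degrees: deg(1)=4, deg(2)=7, deg(3)=6, deg(4)=4, deg(5)=5, deg(6)=4, deg(7)=3, deg(8)=7)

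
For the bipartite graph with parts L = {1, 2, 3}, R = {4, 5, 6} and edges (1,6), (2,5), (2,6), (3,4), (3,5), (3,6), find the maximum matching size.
3 (matching: (1,6), (2,5), (3,4); upper bound min(|L|,|R|) = min(3,3) = 3)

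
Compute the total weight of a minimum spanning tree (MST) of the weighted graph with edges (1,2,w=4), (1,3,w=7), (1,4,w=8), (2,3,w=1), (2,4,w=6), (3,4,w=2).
7 (MST edges: (1,2,w=4), (2,3,w=1), (3,4,w=2); sum of weights 4 + 1 + 2 = 7)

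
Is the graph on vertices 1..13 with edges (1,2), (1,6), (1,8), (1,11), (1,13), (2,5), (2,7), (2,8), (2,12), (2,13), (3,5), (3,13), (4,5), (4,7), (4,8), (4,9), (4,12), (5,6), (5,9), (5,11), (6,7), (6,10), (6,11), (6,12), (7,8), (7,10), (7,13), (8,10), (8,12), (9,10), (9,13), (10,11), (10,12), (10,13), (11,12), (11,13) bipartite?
No (odd cycle of length 3: 8 -> 1 -> 2 -> 8)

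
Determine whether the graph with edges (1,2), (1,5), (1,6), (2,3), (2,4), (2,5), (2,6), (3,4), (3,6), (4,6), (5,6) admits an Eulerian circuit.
No (6 vertices have odd degree: {1, 2, 3, 4, 5, 6}; Eulerian circuit requires 0)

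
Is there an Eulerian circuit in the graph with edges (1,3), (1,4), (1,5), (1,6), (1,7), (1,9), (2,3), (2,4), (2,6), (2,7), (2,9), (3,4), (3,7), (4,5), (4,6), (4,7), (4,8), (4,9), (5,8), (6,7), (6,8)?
No (6 vertices have odd degree: {2, 5, 6, 7, 8, 9}; Eulerian circuit requires 0)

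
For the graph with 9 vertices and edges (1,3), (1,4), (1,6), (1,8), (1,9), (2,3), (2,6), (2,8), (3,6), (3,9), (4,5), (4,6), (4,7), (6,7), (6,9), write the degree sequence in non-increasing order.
[6, 5, 4, 4, 3, 3, 2, 2, 1] (degrees: deg(1)=5, deg(2)=3, deg(3)=4, deg(4)=4, deg(5)=1, deg(6)=6, deg(7)=2, deg(8)=2, deg(9)=3)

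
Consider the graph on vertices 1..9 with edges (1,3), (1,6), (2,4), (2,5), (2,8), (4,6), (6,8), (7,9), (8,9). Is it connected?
Yes (BFS from 1 visits [1, 3, 6, 4, 8, 2, 9, 5, 7] — all 9 vertices reached)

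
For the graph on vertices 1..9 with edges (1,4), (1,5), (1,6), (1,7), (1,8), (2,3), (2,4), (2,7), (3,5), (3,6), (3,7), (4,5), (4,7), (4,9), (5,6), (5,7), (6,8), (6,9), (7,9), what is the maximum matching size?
4 (matching: (1,8), (3,7), (4,9), (5,6); upper bound floor(n/2) = floor(9/2) = 4)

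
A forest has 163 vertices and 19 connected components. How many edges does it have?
144 (Each of the 19 component trees on V_i vertices has V_i - 1 edges; summing gives V - C = 163 - 19 = 144)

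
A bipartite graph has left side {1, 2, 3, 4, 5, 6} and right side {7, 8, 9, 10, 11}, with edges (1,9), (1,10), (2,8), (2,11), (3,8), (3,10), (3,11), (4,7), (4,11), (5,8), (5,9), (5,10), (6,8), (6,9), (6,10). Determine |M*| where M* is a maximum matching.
5 (matching: (1,10), (2,11), (3,8), (4,7), (5,9); upper bound min(|L|,|R|) = min(6,5) = 5)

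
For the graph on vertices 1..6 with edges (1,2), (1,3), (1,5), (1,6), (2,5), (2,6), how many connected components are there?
2 (components: {1, 2, 3, 5, 6}, {4})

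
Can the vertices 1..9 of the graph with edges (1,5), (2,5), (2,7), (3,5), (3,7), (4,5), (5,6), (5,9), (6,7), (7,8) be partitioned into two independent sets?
Yes. Partition: {1, 2, 3, 4, 6, 8, 9}, {5, 7}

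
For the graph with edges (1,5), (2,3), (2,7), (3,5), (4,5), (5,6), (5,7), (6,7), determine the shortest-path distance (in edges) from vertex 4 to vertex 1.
2 (path: 4 -> 5 -> 1, 2 edges)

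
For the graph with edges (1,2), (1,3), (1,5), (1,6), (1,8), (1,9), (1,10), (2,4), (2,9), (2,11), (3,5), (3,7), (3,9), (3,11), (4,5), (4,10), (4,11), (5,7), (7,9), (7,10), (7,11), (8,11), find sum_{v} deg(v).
44 (handshake: sum of degrees = 2|E| = 2 x 22 = 44)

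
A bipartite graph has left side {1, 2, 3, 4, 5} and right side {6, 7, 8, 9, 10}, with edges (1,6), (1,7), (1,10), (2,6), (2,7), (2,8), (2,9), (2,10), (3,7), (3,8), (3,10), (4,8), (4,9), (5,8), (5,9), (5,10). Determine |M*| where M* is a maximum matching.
5 (matching: (1,10), (2,6), (3,7), (4,8), (5,9); upper bound min(|L|,|R|) = min(5,5) = 5)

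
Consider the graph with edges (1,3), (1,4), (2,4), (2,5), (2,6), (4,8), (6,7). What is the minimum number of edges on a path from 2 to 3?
3 (path: 2 -> 4 -> 1 -> 3, 3 edges)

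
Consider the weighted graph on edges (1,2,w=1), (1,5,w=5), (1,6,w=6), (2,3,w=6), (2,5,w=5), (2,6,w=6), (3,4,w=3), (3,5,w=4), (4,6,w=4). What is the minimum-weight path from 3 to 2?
6 (path: 3 -> 2; weights 6 = 6)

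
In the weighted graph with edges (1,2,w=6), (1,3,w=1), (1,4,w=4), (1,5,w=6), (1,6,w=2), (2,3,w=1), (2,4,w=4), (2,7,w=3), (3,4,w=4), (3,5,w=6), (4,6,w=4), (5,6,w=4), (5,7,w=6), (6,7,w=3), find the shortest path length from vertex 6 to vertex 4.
4 (path: 6 -> 4; weights 4 = 4)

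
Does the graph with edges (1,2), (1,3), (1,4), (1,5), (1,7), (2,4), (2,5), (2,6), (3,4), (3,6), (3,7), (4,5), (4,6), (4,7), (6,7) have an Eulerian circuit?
No (2 vertices have odd degree: {1, 5}; Eulerian circuit requires 0)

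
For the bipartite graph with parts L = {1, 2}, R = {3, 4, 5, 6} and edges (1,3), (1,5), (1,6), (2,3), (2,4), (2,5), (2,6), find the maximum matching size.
2 (matching: (1,6), (2,5); upper bound min(|L|,|R|) = min(2,4) = 2)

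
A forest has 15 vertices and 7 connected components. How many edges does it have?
8 (Each of the 7 component trees on V_i vertices has V_i - 1 edges; summing gives V - C = 15 - 7 = 8)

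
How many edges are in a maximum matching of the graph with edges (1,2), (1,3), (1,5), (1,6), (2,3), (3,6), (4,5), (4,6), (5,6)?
3 (matching: (1,2), (3,6), (4,5); upper bound floor(n/2) = floor(6/2) = 3)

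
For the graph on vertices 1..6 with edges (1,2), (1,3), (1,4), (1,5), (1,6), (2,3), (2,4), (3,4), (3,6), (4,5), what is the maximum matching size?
3 (matching: (1,5), (2,4), (3,6); upper bound floor(n/2) = floor(6/2) = 3)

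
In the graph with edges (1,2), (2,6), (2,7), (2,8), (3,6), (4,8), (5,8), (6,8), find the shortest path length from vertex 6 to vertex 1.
2 (path: 6 -> 2 -> 1, 2 edges)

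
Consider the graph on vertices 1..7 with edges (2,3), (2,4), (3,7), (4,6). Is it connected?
No, it has 3 components: {1}, {2, 3, 4, 6, 7}, {5}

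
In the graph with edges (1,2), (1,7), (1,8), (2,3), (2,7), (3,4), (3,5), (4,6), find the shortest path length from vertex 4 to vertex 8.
4 (path: 4 -> 3 -> 2 -> 1 -> 8, 4 edges)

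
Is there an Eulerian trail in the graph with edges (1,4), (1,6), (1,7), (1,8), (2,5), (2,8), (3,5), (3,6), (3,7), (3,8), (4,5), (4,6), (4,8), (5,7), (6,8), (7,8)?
Yes — and in fact it has an Eulerian circuit (the graph is connected and all 8 vertices have even degree)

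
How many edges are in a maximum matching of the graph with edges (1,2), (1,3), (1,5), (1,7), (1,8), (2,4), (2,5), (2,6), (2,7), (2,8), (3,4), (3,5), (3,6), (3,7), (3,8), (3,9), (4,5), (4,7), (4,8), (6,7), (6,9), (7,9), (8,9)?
4 (matching: (1,5), (2,6), (4,7), (8,9); upper bound floor(n/2) = floor(9/2) = 4)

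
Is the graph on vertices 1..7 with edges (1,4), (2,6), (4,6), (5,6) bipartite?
Yes. Partition: {1, 3, 6, 7}, {2, 4, 5}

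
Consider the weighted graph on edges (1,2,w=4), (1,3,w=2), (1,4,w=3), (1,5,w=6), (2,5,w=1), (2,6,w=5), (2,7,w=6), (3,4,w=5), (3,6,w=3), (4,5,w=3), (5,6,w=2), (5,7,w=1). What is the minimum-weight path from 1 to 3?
2 (path: 1 -> 3; weights 2 = 2)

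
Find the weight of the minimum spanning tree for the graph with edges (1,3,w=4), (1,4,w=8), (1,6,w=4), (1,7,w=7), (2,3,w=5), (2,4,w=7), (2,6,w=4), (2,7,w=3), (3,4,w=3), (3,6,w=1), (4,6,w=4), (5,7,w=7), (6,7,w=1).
19 (MST edges: (1,3,w=4), (2,7,w=3), (3,4,w=3), (3,6,w=1), (5,7,w=7), (6,7,w=1); sum of weights 4 + 3 + 3 + 1 + 7 + 1 = 19)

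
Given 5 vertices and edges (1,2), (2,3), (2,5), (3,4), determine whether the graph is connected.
Yes (BFS from 1 visits [1, 2, 3, 5, 4] — all 5 vertices reached)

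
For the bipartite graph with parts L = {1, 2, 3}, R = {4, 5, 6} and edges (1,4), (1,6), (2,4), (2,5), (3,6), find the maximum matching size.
3 (matching: (1,4), (2,5), (3,6); upper bound min(|L|,|R|) = min(3,3) = 3)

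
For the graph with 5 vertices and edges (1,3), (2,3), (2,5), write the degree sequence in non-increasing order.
[2, 2, 1, 1, 0] (degrees: deg(1)=1, deg(2)=2, deg(3)=2, deg(4)=0, deg(5)=1)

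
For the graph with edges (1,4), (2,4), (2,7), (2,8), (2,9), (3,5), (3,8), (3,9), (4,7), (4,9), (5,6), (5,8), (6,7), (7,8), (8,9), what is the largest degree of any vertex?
5 (attained at vertex 8)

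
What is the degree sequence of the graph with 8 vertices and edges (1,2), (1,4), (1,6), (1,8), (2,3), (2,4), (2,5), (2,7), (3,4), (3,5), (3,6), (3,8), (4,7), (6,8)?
[5, 5, 4, 4, 3, 3, 2, 2] (degrees: deg(1)=4, deg(2)=5, deg(3)=5, deg(4)=4, deg(5)=2, deg(6)=3, deg(7)=2, deg(8)=3)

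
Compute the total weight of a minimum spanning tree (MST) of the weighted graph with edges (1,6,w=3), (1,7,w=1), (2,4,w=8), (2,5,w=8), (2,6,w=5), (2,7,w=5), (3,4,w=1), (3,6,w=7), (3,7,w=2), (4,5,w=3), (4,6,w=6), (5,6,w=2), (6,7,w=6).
14 (MST edges: (1,6,w=3), (1,7,w=1), (2,6,w=5), (3,4,w=1), (3,7,w=2), (5,6,w=2); sum of weights 3 + 1 + 5 + 1 + 2 + 2 = 14)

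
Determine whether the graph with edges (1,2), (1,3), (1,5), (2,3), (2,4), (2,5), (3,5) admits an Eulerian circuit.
No (4 vertices have odd degree: {1, 3, 4, 5}; Eulerian circuit requires 0)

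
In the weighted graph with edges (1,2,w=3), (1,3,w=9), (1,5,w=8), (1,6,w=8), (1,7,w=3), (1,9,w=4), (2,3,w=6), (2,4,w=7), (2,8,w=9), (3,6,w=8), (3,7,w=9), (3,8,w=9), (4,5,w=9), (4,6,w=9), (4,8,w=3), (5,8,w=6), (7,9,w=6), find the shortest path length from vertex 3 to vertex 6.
8 (path: 3 -> 6; weights 8 = 8)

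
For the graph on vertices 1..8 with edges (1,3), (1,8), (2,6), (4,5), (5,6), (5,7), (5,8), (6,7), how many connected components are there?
1 (components: {1, 2, 3, 4, 5, 6, 7, 8})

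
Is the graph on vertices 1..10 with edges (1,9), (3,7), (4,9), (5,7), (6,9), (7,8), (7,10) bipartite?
Yes. Partition: {1, 2, 3, 4, 5, 6, 8, 10}, {7, 9}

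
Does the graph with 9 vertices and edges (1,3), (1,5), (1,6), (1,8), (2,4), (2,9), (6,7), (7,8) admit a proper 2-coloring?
Yes. Partition: {1, 4, 7, 9}, {2, 3, 5, 6, 8}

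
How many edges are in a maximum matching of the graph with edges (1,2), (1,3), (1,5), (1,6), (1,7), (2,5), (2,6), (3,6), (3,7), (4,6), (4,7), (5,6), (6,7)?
3 (matching: (1,5), (2,6), (3,7); upper bound floor(n/2) = floor(7/2) = 3)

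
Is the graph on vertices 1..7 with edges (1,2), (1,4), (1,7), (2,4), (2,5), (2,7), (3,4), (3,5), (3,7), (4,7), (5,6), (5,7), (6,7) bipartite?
No (odd cycle of length 3: 7 -> 1 -> 2 -> 7)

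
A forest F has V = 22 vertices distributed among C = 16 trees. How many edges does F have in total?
6 (Each of the 16 component trees on V_i vertices has V_i - 1 edges; summing gives V - C = 22 - 16 = 6)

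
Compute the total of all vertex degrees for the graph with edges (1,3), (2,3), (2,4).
6 (handshake: sum of degrees = 2|E| = 2 x 3 = 6)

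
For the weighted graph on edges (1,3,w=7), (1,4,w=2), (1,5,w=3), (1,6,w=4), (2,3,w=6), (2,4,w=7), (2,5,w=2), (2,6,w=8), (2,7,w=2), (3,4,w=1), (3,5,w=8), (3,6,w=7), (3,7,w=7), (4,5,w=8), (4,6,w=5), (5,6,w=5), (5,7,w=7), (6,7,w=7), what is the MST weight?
14 (MST edges: (1,4,w=2), (1,5,w=3), (1,6,w=4), (2,5,w=2), (2,7,w=2), (3,4,w=1); sum of weights 2 + 3 + 4 + 2 + 2 + 1 = 14)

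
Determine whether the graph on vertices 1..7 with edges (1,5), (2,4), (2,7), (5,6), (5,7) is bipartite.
Yes. Partition: {1, 3, 4, 6, 7}, {2, 5}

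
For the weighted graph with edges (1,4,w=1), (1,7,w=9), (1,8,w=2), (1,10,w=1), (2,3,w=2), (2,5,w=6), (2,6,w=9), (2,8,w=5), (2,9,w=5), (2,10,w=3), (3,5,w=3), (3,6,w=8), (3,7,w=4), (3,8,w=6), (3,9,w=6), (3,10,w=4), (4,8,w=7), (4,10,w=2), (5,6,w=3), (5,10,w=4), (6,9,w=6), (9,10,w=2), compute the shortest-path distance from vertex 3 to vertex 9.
6 (path: 3 -> 9; weights 6 = 6)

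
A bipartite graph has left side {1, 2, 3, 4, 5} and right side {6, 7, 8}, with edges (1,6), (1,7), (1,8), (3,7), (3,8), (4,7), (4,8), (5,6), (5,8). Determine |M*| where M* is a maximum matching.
3 (matching: (1,8), (3,7), (5,6); upper bound min(|L|,|R|) = min(5,3) = 3)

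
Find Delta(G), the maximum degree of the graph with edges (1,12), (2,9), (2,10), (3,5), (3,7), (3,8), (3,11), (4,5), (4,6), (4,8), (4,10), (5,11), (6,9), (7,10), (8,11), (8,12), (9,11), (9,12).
4 (attained at vertices 3, 4, 8, 9, 11)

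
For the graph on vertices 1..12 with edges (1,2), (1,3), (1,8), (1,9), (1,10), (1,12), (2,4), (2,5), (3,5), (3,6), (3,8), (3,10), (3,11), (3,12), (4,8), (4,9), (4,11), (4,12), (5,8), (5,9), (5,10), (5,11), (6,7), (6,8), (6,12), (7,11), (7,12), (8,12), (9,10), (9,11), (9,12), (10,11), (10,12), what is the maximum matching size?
6 (matching: (1,9), (2,4), (3,12), (5,8), (6,7), (10,11); upper bound floor(n/2) = floor(12/2) = 6)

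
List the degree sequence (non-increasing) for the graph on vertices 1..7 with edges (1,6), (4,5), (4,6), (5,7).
[2, 2, 2, 1, 1, 0, 0] (degrees: deg(1)=1, deg(2)=0, deg(3)=0, deg(4)=2, deg(5)=2, deg(6)=2, deg(7)=1)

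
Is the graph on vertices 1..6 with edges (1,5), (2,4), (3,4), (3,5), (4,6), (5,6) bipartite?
Yes. Partition: {1, 2, 3, 6}, {4, 5}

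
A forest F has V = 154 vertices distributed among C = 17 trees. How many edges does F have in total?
137 (Each of the 17 component trees on V_i vertices has V_i - 1 edges; summing gives V - C = 154 - 17 = 137)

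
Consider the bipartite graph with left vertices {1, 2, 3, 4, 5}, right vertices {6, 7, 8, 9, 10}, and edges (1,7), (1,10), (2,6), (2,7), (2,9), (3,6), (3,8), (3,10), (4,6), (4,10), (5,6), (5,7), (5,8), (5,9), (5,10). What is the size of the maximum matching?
5 (matching: (1,10), (2,9), (3,8), (4,6), (5,7); upper bound min(|L|,|R|) = min(5,5) = 5)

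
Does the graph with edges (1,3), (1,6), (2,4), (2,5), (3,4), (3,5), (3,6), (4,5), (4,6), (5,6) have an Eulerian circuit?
Yes (the graph is connected and all 6 vertices have even degree)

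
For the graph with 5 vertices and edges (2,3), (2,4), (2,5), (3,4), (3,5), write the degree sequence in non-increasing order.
[3, 3, 2, 2, 0] (degrees: deg(1)=0, deg(2)=3, deg(3)=3, deg(4)=2, deg(5)=2)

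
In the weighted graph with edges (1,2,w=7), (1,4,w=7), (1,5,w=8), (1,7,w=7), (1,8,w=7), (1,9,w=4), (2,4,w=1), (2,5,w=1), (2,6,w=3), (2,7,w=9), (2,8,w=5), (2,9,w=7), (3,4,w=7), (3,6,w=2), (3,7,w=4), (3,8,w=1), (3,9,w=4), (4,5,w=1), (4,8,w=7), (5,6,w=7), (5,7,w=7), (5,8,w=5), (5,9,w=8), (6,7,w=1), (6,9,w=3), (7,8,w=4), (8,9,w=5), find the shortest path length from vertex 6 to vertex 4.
4 (path: 6 -> 2 -> 4; weights 3 + 1 = 4)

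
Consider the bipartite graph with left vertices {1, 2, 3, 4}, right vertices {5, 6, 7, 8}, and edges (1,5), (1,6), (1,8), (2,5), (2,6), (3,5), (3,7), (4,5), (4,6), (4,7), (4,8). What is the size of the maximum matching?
4 (matching: (1,8), (2,6), (3,7), (4,5); upper bound min(|L|,|R|) = min(4,4) = 4)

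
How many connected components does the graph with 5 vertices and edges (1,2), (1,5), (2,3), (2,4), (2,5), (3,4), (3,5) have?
1 (components: {1, 2, 3, 4, 5})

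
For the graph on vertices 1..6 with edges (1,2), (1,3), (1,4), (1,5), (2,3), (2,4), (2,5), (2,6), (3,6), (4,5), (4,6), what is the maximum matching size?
3 (matching: (1,3), (2,6), (4,5); upper bound floor(n/2) = floor(6/2) = 3)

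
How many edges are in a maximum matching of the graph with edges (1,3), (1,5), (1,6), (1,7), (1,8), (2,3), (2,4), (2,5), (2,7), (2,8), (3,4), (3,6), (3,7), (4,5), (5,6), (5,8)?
4 (matching: (1,6), (2,8), (3,7), (4,5); upper bound floor(n/2) = floor(8/2) = 4)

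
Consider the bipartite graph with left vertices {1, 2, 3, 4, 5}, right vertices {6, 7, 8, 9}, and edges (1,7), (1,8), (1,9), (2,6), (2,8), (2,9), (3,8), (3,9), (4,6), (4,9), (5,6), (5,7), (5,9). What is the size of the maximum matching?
4 (matching: (1,9), (2,8), (4,6), (5,7); upper bound min(|L|,|R|) = min(5,4) = 4)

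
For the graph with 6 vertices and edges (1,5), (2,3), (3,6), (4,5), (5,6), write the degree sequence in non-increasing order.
[3, 2, 2, 1, 1, 1] (degrees: deg(1)=1, deg(2)=1, deg(3)=2, deg(4)=1, deg(5)=3, deg(6)=2)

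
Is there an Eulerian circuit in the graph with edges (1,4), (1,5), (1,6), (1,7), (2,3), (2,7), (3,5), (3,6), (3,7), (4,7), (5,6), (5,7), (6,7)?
Yes (the graph is connected and all 7 vertices have even degree)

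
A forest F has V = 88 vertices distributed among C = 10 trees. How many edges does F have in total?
78 (Each of the 10 component trees on V_i vertices has V_i - 1 edges; summing gives V - C = 88 - 10 = 78)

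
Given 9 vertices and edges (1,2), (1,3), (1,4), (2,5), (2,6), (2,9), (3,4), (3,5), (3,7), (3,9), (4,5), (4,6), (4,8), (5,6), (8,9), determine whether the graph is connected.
Yes (BFS from 1 visits [1, 2, 3, 4, 5, 6, 9, 7, 8] — all 9 vertices reached)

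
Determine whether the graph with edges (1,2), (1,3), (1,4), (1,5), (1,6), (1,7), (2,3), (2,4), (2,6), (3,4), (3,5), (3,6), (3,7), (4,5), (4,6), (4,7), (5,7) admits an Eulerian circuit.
Yes (the graph is connected and all 7 vertices have even degree)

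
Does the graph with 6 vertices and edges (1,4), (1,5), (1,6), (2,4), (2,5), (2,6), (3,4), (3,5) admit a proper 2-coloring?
Yes. Partition: {1, 2, 3}, {4, 5, 6}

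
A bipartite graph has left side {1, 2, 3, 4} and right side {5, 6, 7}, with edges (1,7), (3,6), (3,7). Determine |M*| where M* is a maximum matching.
2 (matching: (1,7), (3,6); upper bound min(|L|,|R|) = min(4,3) = 3)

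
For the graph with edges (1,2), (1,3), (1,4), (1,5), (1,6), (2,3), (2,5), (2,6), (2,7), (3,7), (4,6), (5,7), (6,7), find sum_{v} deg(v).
26 (handshake: sum of degrees = 2|E| = 2 x 13 = 26)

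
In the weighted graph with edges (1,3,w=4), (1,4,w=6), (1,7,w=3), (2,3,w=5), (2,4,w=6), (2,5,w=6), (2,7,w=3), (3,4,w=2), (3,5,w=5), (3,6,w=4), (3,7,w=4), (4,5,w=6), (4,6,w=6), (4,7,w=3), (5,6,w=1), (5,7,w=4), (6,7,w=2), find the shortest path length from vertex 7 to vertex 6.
2 (path: 7 -> 6; weights 2 = 2)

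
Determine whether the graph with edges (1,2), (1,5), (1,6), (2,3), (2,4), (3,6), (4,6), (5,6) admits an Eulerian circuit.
No (2 vertices have odd degree: {1, 2}; Eulerian circuit requires 0)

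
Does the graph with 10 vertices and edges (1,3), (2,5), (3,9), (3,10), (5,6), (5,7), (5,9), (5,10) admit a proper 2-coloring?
Yes. Partition: {1, 2, 4, 6, 7, 8, 9, 10}, {3, 5}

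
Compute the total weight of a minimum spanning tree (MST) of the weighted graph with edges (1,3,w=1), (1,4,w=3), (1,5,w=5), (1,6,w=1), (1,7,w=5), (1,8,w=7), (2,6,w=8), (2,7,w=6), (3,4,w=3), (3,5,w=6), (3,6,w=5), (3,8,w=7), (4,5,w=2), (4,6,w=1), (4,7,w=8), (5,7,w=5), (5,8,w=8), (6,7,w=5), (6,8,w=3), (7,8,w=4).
18 (MST edges: (1,3,w=1), (1,6,w=1), (2,7,w=6), (4,5,w=2), (4,6,w=1), (6,8,w=3), (7,8,w=4); sum of weights 1 + 1 + 6 + 2 + 1 + 3 + 4 = 18)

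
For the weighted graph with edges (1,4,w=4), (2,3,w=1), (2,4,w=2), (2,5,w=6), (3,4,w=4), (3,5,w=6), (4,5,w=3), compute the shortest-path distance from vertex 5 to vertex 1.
7 (path: 5 -> 4 -> 1; weights 3 + 4 = 7)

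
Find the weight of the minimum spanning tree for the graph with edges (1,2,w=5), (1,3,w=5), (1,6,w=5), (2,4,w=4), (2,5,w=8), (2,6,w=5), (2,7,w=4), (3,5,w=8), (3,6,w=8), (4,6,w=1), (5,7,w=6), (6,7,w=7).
25 (MST edges: (1,2,w=5), (1,3,w=5), (2,4,w=4), (2,7,w=4), (4,6,w=1), (5,7,w=6); sum of weights 5 + 5 + 4 + 4 + 1 + 6 = 25)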